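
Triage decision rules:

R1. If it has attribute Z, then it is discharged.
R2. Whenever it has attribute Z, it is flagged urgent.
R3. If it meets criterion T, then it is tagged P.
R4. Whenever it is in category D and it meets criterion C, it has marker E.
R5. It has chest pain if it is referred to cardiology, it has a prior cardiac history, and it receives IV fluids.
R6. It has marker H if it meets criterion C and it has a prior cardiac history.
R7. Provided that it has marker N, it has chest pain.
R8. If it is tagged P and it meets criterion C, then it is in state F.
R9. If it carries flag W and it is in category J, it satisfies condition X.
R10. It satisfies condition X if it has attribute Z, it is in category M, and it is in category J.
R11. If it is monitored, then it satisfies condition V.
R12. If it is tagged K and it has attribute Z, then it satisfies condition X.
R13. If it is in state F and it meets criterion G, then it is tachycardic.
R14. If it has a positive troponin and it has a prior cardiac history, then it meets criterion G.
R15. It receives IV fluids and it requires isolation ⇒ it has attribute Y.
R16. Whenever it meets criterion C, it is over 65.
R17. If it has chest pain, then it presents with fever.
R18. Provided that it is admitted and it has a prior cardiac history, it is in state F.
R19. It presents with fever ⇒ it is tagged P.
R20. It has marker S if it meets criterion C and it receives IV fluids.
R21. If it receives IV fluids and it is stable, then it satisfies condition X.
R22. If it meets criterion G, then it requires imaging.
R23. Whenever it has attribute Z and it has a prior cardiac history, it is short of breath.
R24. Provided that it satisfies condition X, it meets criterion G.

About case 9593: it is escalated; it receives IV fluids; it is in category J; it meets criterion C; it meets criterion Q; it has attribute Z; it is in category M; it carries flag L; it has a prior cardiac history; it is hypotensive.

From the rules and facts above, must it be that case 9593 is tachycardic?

Forward chaining from the given facts derives: is discharged, is flagged urgent, has marker H, satisfies condition X, is over 65, has marker S, is short of breath, meets criterion G, requires imaging.
The only rule concluding "it is tachycardic" is R13, which needs "it is in state F"; that is never established.

No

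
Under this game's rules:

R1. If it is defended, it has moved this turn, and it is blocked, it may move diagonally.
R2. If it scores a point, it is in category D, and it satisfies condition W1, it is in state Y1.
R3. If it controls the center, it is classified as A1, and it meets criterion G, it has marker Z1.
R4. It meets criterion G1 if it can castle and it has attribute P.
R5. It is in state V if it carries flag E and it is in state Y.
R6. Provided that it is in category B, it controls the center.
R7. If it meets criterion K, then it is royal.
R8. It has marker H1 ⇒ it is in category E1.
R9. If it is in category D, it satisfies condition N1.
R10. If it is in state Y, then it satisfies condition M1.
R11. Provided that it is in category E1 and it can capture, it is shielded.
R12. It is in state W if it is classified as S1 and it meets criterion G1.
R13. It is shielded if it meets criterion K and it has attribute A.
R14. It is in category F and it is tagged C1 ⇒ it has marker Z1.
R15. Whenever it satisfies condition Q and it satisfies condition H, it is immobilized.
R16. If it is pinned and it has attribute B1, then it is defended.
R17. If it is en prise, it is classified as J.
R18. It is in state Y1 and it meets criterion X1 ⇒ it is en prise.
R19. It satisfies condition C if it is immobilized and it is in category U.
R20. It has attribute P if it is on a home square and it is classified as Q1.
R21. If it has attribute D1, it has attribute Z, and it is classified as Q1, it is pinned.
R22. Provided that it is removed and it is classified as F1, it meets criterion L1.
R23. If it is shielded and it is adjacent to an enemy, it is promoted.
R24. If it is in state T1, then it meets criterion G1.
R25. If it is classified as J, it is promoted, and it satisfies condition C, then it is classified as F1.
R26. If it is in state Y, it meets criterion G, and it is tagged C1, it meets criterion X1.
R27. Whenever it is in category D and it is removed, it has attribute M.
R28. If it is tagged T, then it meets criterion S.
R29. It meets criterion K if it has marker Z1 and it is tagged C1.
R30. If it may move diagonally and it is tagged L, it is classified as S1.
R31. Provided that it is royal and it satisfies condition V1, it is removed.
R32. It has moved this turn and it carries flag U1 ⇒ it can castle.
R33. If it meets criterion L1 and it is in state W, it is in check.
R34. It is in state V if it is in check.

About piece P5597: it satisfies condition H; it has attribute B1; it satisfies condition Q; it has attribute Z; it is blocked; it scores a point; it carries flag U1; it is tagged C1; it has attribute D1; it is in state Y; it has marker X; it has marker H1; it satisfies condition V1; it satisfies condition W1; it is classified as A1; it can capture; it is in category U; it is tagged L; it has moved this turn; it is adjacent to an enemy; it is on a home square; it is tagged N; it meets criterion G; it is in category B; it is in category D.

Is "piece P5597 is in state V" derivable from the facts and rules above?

Forward chaining from the given facts derives: is in state Y1, controls the center, is in category E1, satisfies condition N1, satisfies condition M1, is shielded, is immobilized, satisfies condition C, is promoted, meets criterion X1, can castle, has marker Z1, is en prise, meets criterion K, is royal, is classified as J, is classified as F1, is removed, meets criterion L1, has attribute M.
Rules concluding "it is in state V": R5 needs "it carries flag E"; R34 needs "it is in check" — none of these are established.

No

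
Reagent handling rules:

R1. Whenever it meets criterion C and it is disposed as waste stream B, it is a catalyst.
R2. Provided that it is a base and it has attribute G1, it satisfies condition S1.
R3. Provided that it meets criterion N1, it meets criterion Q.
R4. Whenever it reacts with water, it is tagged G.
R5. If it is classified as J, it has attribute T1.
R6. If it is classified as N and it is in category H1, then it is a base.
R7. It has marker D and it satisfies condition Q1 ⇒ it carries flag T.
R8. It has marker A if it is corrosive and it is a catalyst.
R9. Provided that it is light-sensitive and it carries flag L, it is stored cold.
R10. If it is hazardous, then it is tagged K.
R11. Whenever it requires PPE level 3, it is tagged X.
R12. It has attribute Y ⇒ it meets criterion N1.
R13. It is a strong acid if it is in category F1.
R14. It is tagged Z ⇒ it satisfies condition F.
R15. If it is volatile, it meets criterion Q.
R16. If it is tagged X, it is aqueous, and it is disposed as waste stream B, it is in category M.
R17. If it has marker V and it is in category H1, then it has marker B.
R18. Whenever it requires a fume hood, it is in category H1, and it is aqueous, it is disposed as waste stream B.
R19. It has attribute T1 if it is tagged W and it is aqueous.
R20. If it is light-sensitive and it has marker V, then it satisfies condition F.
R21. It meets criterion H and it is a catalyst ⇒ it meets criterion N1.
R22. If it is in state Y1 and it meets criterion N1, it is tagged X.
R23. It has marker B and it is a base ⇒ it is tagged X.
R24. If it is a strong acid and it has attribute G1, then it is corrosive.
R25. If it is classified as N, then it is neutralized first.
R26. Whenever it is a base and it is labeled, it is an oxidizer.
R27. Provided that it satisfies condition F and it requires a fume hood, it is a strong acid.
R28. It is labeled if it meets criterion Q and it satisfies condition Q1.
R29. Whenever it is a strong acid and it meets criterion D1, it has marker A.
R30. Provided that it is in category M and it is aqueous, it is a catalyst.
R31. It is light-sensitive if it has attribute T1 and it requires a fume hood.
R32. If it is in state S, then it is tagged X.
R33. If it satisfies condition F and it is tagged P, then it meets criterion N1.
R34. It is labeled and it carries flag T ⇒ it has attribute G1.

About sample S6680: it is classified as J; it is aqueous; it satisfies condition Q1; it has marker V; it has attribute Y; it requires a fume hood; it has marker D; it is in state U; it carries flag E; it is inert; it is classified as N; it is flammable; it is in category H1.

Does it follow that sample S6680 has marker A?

Yes

By R5 (it is classified as J): it has attribute T1.
By R6 (it is classified as N, it is in category H1): it is a base.
By R7 (it has marker D, it satisfies condition Q1): it carries flag T.
By R12 (it has attribute Y): it meets criterion N1.
By R17 (it has marker V, it is in category H1): it has marker B.
By R18 (it requires a fume hood, it is in category H1, it is aqueous): it is disposed as waste stream B.
By R23 (it has marker B, it is a base): it is tagged X.
By R31 (it has attribute T1, it requires a fume hood): it is light-sensitive.
By R3 (it meets criterion N1): it meets criterion Q.
By R16 (it is tagged X, it is aqueous, it is disposed as waste stream B): it is in category M.
By R20 (it is light-sensitive, it has marker V): it satisfies condition F.
By R27 (it satisfies condition F, it requires a fume hood): it is a strong acid.
By R28 (it meets criterion Q, it satisfies condition Q1): it is labeled.
By R30 (it is in category M, it is aqueous): it is a catalyst.
By R34 (it is labeled, it carries flag T): it has attribute G1.
By R24 (it is a strong acid, it has attribute G1): it is corrosive.
By R8 (it is corrosive, it is a catalyst): it has marker A.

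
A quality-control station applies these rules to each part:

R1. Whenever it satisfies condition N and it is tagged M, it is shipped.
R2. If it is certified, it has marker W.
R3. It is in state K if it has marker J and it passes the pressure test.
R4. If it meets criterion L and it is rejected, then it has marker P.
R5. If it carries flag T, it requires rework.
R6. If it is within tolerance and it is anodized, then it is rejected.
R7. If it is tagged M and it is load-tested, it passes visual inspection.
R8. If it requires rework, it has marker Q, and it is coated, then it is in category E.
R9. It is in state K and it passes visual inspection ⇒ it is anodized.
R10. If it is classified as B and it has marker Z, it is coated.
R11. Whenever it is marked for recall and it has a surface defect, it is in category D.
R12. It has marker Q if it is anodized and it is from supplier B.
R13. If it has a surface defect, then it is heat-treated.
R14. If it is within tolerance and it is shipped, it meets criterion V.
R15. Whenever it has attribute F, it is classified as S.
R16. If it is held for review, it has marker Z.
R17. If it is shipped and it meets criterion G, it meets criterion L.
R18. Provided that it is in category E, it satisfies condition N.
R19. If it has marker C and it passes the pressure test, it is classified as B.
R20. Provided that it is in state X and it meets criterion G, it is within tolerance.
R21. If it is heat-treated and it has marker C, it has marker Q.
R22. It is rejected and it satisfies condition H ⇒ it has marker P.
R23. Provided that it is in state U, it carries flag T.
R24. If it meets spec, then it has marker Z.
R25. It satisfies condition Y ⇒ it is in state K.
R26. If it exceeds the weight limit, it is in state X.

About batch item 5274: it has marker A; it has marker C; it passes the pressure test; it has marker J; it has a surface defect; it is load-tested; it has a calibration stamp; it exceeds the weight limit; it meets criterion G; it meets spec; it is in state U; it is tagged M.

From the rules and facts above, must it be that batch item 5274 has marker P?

By R3 (it has marker J, it passes the pressure test): it is in state K.
By R7 (it is tagged M, it is load-tested): it passes visual inspection.
By R9 (it is in state K, it passes visual inspection): it is anodized.
By R13 (it has a surface defect): it is heat-treated.
By R19 (it has marker C, it passes the pressure test): it is classified as B.
By R21 (it is heat-treated, it has marker C): it has marker Q.
By R23 (it is in state U): it carries flag T.
By R24 (it meets spec): it has marker Z.
By R26 (it exceeds the weight limit): it is in state X.
By R5 (it carries flag T): it requires rework.
By R10 (it is classified as B, it has marker Z): it is coated.
By R20 (it is in state X, it meets criterion G): it is within tolerance.
By R6 (it is within tolerance, it is anodized): it is rejected.
By R8 (it requires rework, it has marker Q, it is coated): it is in category E.
By R18 (it is in category E): it satisfies condition N.
By R1 (it satisfies condition N, it is tagged M): it is shipped.
By R17 (it is shipped, it meets criterion G): it meets criterion L.
By R4 (it meets criterion L, it is rejected): it has marker P.

Yes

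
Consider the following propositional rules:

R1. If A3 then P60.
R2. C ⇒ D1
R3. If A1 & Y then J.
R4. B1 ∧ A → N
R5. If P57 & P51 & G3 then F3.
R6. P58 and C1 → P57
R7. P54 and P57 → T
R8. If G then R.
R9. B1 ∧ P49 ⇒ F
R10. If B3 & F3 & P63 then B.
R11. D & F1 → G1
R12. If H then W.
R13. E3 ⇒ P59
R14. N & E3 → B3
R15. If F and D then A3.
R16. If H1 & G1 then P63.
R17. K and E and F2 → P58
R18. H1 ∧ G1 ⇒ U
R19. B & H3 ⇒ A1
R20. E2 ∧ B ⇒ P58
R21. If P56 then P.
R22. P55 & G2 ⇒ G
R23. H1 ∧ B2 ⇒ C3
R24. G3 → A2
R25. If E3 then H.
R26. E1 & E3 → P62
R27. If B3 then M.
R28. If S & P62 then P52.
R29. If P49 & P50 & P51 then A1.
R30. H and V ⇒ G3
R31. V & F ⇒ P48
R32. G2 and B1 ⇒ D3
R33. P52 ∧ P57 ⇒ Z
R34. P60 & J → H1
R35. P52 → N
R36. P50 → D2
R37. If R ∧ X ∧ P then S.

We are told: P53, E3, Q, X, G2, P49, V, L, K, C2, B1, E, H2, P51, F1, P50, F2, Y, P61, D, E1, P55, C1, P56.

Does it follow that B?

Yes

F  (by R9: B1, P49)
G1  (by R11: D, F1)
A3  (by R15: F, D)
P58  (by R17: K, E, F2)
P  (by R21: P56)
G  (by R22: P55, G2)
H  (by R25: E3)
P62  (by R26: E1, E3)
A1  (by R29: P49, P50, P51)
G3  (by R30: H, V)
P60  (by R1: A3)
J  (by R3: A1, Y)
P57  (by R6: P58, C1)
R  (by R8: G)
H1  (by R34: P60, J)
S  (by R37: R, X, P)
F3  (by R5: P57, P51, G3)
P63  (by R16: H1, G1)
P52  (by R28: S, P62)
N  (by R35: P52)
B3  (by R14: N, E3)
B  (by R10: B3, F3, P63)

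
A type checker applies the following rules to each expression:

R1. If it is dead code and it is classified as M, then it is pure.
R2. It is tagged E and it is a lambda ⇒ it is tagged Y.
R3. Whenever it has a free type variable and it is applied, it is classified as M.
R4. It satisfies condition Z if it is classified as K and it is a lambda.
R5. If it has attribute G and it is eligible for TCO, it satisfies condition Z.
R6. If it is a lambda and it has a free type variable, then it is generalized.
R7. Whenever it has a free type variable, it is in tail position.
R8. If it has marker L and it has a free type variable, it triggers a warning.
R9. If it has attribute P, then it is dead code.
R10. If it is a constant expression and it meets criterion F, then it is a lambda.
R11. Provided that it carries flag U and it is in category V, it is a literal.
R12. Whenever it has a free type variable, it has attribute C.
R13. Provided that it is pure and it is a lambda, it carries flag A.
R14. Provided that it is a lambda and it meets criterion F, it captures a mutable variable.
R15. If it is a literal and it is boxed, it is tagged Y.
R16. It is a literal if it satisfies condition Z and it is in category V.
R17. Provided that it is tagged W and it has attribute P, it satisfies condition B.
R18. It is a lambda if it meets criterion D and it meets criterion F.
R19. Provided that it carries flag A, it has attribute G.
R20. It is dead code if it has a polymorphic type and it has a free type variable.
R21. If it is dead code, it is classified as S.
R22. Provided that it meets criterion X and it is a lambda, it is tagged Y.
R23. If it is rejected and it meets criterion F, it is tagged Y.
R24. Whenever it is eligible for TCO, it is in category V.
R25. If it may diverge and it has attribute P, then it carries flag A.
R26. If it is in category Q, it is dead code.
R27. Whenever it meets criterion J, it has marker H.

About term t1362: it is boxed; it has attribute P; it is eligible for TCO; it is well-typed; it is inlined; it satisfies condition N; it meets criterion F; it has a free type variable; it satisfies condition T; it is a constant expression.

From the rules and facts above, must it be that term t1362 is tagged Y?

No

Forward chaining from the given facts derives: is in tail position, is dead code, is a lambda, has attribute C, captures a mutable variable, is classified as S, is in category V, is generalized.
Rules concluding "it is tagged Y": R2 needs "it is tagged E"; R15 needs "it is a literal"; R22 needs "it meets criterion X"; R23 needs "it is rejected" — none of these are established.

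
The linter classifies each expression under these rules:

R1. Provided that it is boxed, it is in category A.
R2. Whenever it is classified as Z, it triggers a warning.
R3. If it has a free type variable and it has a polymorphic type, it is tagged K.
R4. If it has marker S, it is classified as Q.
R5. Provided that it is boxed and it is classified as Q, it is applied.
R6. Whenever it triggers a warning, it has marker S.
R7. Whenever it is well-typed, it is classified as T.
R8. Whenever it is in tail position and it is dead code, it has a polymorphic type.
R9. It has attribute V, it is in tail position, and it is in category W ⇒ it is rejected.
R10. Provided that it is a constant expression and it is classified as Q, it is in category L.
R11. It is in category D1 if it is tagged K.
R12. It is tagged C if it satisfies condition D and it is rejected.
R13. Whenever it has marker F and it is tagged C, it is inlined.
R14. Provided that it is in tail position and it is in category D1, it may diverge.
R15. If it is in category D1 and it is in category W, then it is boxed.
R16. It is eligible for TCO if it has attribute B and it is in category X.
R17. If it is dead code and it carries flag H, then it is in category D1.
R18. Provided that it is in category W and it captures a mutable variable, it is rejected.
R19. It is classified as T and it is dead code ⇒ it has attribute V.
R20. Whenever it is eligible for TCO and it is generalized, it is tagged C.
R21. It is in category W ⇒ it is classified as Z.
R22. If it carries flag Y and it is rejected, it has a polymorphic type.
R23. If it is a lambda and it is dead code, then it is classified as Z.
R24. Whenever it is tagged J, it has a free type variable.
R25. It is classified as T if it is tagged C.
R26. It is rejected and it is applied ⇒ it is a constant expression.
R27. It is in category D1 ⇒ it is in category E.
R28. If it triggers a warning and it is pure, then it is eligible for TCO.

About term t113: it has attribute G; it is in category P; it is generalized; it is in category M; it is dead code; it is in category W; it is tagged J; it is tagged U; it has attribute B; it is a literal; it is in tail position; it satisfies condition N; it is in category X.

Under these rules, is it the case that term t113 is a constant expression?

Yes

By R8 (it is in tail position, it is dead code): it has a polymorphic type.
By R16 (it has attribute B, it is in category X): it is eligible for TCO.
By R20 (it is eligible for TCO, it is generalized): it is tagged C.
By R21 (it is in category W): it is classified as Z.
By R24 (it is tagged J): it has a free type variable.
By R25 (it is tagged C): it is classified as T.
By R2 (it is classified as Z): it triggers a warning.
By R3 (it has a free type variable, it has a polymorphic type): it is tagged K.
By R6 (it triggers a warning): it has marker S.
By R11 (it is tagged K): it is in category D1.
By R15 (it is in category D1, it is in category W): it is boxed.
By R19 (it is classified as T, it is dead code): it has attribute V.
By R4 (it has marker S): it is classified as Q.
By R5 (it is boxed, it is classified as Q): it is applied.
By R9 (it has attribute V, it is in tail position, it is in category W): it is rejected.
By R26 (it is rejected, it is applied): it is a constant expression.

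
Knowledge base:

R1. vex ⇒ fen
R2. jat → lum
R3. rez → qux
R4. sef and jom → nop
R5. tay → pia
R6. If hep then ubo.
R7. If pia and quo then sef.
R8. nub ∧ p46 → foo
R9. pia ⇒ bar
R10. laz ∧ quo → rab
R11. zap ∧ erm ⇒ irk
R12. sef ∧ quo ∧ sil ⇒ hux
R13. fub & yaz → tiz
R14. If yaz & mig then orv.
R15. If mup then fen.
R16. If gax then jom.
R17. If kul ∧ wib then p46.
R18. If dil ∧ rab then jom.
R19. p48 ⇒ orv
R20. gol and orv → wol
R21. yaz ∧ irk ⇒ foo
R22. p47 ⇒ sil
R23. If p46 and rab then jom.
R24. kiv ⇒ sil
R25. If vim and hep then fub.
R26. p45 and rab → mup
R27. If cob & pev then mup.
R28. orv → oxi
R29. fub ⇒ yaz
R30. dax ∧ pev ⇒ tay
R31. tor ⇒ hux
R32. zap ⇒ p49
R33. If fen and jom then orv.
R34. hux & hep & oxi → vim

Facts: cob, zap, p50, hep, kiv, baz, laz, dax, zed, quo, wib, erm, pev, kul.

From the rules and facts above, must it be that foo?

rab  (by R10: laz, quo)
irk  (by R11: zap, erm)
p46  (by R17: kul, wib)
jom  (by R23: p46, rab)
sil  (by R24: kiv)
mup  (by R27: cob, pev)
tay  (by R30: dax, pev)
pia  (by R5: tay)
sef  (by R7: pia, quo)
hux  (by R12: sef, quo, sil)
fen  (by R15: mup)
orv  (by R33: fen, jom)
oxi  (by R28: orv)
vim  (by R34: hux, hep, oxi)
fub  (by R25: vim, hep)
yaz  (by R29: fub)
foo  (by R21: yaz, irk)

Yes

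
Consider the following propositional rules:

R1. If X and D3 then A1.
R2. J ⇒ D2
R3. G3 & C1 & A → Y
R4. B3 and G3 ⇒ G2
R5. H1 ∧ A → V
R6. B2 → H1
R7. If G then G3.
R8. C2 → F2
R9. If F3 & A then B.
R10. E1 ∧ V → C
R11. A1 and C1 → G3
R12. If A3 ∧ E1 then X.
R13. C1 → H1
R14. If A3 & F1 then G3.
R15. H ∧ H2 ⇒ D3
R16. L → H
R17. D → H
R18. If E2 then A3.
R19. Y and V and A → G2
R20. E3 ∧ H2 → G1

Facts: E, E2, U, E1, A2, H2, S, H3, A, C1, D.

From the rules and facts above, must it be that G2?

H1  (by R13: C1)
H  (by R17: D)
A3  (by R18: E2)
V  (by R5: H1, A)
X  (by R12: A3, E1)
D3  (by R15: H, H2)
A1  (by R1: X, D3)
G3  (by R11: A1, C1)
Y  (by R3: G3, C1, A)
G2  (by R19: Y, V, A)

Yes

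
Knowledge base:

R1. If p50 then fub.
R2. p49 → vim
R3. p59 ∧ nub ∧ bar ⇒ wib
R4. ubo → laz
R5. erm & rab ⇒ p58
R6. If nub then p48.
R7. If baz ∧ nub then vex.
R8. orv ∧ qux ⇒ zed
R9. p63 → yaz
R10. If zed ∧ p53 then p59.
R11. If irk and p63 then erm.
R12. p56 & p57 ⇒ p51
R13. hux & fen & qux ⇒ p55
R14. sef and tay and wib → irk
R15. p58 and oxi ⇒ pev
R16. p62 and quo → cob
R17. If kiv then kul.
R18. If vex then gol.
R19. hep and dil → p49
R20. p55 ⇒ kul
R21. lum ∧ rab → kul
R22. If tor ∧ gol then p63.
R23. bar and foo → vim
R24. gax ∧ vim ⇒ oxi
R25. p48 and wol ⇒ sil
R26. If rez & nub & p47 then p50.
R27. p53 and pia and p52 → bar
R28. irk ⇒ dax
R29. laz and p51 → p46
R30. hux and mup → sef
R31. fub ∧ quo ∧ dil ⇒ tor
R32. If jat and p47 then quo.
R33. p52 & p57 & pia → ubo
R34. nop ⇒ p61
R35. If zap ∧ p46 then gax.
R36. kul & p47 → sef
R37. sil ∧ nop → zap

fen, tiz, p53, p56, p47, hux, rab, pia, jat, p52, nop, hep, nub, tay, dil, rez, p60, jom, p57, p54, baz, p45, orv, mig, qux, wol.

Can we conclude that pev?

p48  (by R6: nub)
vex  (by R7: baz, nub)
zed  (by R8: orv, qux)
p59  (by R10: zed, p53)
p51  (by R12: p56, p57)
p55  (by R13: hux, fen, qux)
gol  (by R18: vex)
p49  (by R19: hep, dil)
kul  (by R20: p55)
sil  (by R25: p48, wol)
p50  (by R26: rez, nub, p47)
bar  (by R27: p53, pia, p52)
quo  (by R32: jat, p47)
ubo  (by R33: p52, p57, pia)
sef  (by R36: kul, p47)
zap  (by R37: sil, nop)
fub  (by R1: p50)
vim  (by R2: p49)
wib  (by R3: p59, nub, bar)
laz  (by R4: ubo)
irk  (by R14: sef, tay, wib)
p46  (by R29: laz, p51)
tor  (by R31: fub, quo, dil)
gax  (by R35: zap, p46)
p63  (by R22: tor, gol)
oxi  (by R24: gax, vim)
erm  (by R11: irk, p63)
p58  (by R5: erm, rab)
pev  (by R15: p58, oxi)

Yes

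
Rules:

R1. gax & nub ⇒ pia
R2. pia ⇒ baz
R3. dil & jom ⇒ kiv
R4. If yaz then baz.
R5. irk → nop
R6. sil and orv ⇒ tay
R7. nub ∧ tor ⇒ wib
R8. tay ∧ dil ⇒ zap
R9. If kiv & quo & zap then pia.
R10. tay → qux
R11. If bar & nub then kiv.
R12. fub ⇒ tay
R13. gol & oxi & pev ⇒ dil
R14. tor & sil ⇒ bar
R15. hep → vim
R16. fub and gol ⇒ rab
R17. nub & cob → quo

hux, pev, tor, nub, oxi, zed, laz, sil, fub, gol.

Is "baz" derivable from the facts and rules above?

Forward chaining from the given facts derives: wib, tay, dil, bar, rab, zap, qux, kiv.
Rules concluding baz: R2 needs pia; R4 needs yaz — none of these are established.

No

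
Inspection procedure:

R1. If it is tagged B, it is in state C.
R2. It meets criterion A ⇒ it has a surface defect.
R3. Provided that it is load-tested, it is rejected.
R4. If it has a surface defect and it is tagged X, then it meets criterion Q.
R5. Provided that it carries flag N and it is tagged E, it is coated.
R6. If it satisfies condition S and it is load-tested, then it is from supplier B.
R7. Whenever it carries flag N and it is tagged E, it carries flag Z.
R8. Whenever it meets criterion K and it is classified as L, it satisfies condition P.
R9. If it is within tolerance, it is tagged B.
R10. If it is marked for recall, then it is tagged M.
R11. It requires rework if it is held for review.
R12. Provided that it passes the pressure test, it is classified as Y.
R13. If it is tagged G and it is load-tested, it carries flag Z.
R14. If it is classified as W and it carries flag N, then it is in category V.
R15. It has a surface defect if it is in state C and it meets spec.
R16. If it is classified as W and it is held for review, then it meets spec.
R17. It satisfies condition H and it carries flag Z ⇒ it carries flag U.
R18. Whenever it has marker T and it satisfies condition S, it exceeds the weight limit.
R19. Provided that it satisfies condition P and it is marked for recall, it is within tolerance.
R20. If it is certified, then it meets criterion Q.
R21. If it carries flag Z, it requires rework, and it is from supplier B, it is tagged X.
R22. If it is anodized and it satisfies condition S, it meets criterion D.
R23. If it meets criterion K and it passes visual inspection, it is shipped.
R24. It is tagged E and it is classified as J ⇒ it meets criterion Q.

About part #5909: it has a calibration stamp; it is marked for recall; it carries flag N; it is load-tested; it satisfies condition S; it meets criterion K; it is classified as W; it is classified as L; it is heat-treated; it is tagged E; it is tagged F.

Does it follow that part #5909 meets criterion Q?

Forward chaining from the given facts derives: is rejected, is coated, is from supplier B, carries flag Z, satisfies condition P, is tagged M, is in category V, is within tolerance, is tagged B, is in state C.
Rules concluding "it meets criterion Q": R4 needs "it has a surface defect"; R20 needs "it is certified"; R24 needs "it is classified as J" — none of these are established.

No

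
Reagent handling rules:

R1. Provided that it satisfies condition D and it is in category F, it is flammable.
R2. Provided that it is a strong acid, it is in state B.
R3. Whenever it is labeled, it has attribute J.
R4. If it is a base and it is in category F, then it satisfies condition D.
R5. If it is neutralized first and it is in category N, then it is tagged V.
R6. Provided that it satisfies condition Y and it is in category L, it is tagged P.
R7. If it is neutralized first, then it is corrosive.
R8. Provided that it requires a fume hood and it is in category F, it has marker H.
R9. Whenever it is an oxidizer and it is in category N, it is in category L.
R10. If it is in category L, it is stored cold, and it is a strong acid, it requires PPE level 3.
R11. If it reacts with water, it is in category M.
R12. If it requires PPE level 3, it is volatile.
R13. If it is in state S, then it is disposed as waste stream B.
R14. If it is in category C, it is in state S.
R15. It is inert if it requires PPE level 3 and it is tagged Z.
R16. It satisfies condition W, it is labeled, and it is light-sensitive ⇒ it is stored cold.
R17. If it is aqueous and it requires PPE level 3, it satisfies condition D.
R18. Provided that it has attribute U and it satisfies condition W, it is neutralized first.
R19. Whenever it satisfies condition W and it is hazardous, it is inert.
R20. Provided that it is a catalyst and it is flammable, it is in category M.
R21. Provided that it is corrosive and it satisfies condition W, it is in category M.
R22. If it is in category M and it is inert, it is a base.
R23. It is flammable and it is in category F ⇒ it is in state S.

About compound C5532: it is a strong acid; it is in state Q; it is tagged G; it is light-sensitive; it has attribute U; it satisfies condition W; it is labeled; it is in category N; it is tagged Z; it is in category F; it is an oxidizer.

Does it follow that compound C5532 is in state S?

Yes

By R9 (it is an oxidizer, it is in category N): it is in category L.
By R16 (it satisfies condition W, it is labeled, it is light-sensitive): it is stored cold.
By R18 (it has attribute U, it satisfies condition W): it is neutralized first.
By R7 (it is neutralized first): it is corrosive.
By R10 (it is in category L, it is stored cold, it is a strong acid): it requires PPE level 3.
By R15 (it requires PPE level 3, it is tagged Z): it is inert.
By R21 (it is corrosive, it satisfies condition W): it is in category M.
By R22 (it is in category M, it is inert): it is a base.
By R4 (it is a base, it is in category F): it satisfies condition D.
By R1 (it satisfies condition D, it is in category F): it is flammable.
By R23 (it is flammable, it is in category F): it is in state S.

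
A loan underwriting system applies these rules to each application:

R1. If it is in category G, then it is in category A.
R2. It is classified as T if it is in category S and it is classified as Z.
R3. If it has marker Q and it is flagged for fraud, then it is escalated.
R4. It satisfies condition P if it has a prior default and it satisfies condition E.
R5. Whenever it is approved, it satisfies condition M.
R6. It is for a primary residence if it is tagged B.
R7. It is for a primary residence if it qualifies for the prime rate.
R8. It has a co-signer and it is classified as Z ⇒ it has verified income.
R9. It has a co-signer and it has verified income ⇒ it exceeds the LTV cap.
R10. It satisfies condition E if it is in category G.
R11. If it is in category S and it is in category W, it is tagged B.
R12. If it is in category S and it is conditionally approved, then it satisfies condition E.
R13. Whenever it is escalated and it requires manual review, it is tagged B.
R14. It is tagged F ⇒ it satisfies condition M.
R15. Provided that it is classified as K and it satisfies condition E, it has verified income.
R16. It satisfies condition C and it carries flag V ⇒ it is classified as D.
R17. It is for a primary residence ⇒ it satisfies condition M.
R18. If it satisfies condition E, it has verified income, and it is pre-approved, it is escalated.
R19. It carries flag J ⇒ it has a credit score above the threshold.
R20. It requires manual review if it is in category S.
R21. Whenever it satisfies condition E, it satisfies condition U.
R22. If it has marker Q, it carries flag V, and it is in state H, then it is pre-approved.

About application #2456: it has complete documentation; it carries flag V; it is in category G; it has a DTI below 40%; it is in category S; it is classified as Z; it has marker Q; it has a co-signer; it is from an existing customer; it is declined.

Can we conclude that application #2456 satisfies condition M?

No

Forward chaining from the given facts derives: is in category A, is classified as T, has verified income, exceeds the LTV cap, satisfies condition E, requires manual review, satisfies condition U.
Rules concluding "it satisfies condition M": R5 needs "it is approved"; R14 needs "it is tagged F"; R17 needs "it is for a primary residence" — none of these are established.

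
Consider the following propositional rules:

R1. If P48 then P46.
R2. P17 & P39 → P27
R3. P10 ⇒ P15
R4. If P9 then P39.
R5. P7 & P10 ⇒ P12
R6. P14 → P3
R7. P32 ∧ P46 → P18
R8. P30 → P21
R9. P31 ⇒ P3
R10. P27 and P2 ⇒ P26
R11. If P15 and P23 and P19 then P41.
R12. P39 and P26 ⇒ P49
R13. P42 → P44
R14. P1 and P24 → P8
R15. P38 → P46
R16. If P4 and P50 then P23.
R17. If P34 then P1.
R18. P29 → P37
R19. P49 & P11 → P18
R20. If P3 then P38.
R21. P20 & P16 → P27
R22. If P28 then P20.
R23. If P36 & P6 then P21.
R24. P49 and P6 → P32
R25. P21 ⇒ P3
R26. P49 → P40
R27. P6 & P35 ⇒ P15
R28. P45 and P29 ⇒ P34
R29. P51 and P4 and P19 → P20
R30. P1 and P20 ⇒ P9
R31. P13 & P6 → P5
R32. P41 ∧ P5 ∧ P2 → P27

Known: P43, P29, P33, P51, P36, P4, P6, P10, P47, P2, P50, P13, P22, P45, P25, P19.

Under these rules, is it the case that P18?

P15  (by R3: P10)
P23  (by R16: P4, P50)
P21  (by R23: P36, P6)
P3  (by R25: P21)
P34  (by R28: P45, P29)
P20  (by R29: P51, P4, P19)
P5  (by R31: P13, P6)
P41  (by R11: P15, P23, P19)
P1  (by R17: P34)
P38  (by R20: P3)
P9  (by R30: P1, P20)
P27  (by R32: P41, P5, P2)
P39  (by R4: P9)
P26  (by R10: P27, P2)
P49  (by R12: P39, P26)
P46  (by R15: P38)
P32  (by R24: P49, P6)
P18  (by R7: P32, P46)

Yes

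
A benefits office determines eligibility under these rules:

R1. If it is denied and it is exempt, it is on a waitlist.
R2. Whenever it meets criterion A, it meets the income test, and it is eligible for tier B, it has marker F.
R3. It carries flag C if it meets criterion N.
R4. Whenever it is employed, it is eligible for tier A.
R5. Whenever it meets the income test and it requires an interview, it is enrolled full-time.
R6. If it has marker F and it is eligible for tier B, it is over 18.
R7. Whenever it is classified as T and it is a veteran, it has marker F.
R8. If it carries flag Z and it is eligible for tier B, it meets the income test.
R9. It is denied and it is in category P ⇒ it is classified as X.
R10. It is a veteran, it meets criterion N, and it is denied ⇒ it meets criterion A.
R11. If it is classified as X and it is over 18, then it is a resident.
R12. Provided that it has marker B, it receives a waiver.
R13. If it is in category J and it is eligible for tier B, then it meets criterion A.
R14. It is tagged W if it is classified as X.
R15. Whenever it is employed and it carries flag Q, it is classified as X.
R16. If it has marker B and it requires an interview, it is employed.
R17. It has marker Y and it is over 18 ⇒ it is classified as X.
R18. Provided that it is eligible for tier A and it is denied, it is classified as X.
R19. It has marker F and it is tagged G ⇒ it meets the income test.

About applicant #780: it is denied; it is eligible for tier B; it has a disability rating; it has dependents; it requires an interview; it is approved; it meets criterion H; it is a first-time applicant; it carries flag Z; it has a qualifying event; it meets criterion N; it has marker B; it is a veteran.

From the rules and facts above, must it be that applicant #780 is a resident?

Yes

By R8 (it carries flag Z, it is eligible for tier B): it meets the income test.
By R10 (it is a veteran, it meets criterion N, it is denied): it meets criterion A.
By R16 (it has marker B, it requires an interview): it is employed.
By R2 (it meets criterion A, it meets the income test, it is eligible for tier B): it has marker F.
By R4 (it is employed): it is eligible for tier A.
By R6 (it has marker F, it is eligible for tier B): it is over 18.
By R18 (it is eligible for tier A, it is denied): it is classified as X.
By R11 (it is classified as X, it is over 18): it is a resident.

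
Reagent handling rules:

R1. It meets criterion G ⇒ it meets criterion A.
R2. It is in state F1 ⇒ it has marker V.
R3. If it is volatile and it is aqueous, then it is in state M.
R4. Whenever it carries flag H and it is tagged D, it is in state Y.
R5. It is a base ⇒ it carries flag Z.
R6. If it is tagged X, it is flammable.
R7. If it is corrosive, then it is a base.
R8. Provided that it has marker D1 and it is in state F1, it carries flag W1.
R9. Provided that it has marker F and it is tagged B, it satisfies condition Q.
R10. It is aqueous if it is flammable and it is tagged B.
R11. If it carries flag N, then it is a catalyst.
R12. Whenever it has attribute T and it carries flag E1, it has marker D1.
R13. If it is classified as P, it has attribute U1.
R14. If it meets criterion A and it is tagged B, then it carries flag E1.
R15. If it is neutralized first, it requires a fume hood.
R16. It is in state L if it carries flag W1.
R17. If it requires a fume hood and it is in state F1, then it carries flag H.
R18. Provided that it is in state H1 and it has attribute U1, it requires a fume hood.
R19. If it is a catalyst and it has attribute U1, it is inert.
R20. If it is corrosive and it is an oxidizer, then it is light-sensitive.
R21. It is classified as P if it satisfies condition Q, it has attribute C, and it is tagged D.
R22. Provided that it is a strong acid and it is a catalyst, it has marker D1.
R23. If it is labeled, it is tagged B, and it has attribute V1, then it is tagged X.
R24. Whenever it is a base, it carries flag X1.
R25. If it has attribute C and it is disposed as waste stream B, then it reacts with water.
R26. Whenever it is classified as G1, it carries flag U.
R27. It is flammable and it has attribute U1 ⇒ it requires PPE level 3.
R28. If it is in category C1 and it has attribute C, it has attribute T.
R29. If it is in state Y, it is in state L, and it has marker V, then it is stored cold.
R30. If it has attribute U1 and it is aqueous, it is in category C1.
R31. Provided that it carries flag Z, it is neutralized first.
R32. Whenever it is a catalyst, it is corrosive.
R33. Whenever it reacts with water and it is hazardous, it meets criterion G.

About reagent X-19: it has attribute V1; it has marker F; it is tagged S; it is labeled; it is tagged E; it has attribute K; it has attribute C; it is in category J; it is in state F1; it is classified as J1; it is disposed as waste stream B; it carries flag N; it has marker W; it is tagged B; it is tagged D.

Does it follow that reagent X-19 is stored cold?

No

Forward chaining from the given facts derives: has marker V, satisfies condition Q, is a catalyst, is classified as P, is tagged X, reacts with water, is corrosive, is flammable, is a base, is aqueous, has attribute U1, is inert, carries flag X1, requires PPE level 3, is in category C1, carries flag Z, has attribute T, is neutralized first, requires a fume hood, carries flag H, is in state Y.
The only rule concluding "it is stored cold" is R29, which needs "it is in state L"; that is never established.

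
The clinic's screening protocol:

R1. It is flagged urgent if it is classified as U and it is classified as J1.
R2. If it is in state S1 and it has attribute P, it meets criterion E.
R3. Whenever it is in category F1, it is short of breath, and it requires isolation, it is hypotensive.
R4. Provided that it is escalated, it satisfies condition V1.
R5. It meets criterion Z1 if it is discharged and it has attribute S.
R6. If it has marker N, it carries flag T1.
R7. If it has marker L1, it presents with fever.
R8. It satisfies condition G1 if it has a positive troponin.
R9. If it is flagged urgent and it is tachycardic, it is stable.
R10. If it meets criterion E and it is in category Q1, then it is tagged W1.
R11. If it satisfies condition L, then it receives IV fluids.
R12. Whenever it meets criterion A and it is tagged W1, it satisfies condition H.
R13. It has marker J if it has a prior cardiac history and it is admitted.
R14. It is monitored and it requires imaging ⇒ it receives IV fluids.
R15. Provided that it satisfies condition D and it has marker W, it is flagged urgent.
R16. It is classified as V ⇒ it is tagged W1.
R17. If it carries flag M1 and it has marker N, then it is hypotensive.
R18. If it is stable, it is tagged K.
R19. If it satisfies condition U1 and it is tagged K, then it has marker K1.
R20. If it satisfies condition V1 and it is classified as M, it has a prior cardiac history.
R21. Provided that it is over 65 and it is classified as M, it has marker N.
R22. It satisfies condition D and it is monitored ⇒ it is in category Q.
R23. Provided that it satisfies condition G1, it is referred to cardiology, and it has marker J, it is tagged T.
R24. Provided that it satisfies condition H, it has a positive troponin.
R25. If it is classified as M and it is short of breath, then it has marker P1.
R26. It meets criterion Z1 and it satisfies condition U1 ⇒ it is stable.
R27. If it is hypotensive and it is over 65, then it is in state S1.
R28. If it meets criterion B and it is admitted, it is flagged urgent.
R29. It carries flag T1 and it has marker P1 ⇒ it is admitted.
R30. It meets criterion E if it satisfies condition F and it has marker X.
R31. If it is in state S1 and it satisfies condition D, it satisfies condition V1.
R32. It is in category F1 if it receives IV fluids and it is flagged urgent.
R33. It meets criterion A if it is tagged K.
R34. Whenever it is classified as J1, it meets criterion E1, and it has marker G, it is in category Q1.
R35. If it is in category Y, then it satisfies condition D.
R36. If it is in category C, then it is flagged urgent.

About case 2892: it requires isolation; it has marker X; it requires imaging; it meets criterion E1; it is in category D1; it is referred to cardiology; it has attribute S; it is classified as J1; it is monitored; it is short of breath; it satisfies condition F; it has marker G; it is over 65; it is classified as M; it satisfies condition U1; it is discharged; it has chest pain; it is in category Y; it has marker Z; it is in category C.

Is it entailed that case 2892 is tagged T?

Yes

By R5 (it is discharged, it has attribute S): it meets criterion Z1.
By R14 (it is monitored, it requires imaging): it receives IV fluids.
By R21 (it is over 65, it is classified as M): it has marker N.
By R25 (it is classified as M, it is short of breath): it has marker P1.
By R26 (it meets criterion Z1, it satisfies condition U1): it is stable.
By R30 (it satisfies condition F, it has marker X): it meets criterion E.
By R34 (it is classified as J1, it meets criterion E1, it has marker G): it is in category Q1.
By R35 (it is in category Y): it satisfies condition D.
By R36 (it is in category C): it is flagged urgent.
By R6 (it has marker N): it carries flag T1.
By R10 (it meets criterion E, it is in category Q1): it is tagged W1.
By R18 (it is stable): it is tagged K.
By R29 (it carries flag T1, it has marker P1): it is admitted.
By R32 (it receives IV fluids, it is flagged urgent): it is in category F1.
By R33 (it is tagged K): it meets criterion A.
By R3 (it is in category F1, it is short of breath, it requires isolation): it is hypotensive.
By R12 (it meets criterion A, it is tagged W1): it satisfies condition H.
By R24 (it satisfies condition H): it has a positive troponin.
By R27 (it is hypotensive, it is over 65): it is in state S1.
By R31 (it is in state S1, it satisfies condition D): it satisfies condition V1.
By R8 (it has a positive troponin): it satisfies condition G1.
By R20 (it satisfies condition V1, it is classified as M): it has a prior cardiac history.
By R13 (it has a prior cardiac history, it is admitted): it has marker J.
By R23 (it satisfies condition G1, it is referred to cardiology, it has marker J): it is tagged T.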